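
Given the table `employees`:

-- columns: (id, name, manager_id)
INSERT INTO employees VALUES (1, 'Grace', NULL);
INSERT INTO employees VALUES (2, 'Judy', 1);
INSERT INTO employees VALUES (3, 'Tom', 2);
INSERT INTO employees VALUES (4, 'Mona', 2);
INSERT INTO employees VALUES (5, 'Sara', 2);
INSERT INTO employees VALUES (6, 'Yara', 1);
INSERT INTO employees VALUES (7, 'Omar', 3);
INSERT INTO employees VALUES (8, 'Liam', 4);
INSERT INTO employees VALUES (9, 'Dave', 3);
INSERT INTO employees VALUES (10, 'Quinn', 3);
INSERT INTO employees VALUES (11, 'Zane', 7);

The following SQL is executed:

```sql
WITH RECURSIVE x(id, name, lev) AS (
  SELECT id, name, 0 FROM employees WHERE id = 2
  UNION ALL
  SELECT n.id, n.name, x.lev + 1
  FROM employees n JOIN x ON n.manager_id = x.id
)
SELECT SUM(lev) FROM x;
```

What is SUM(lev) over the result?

Base: id=2 (Judy) at lev 0.
Iteration 1: rows with manager_id in {2} -> Tom (id 3, lev 1), Mona (id 4, lev 1), Sara (id 5, lev 1).
Iteration 2: rows with manager_id in {3,4,5} -> Omar (id 7, lev 2), Liam (id 8, lev 2), Dave (id 9, lev 2), Quinn (id 10, lev 2).
Iteration 3: rows with manager_id in {7,8,9,10} -> Zane (id 11, lev 3).
Iteration 4: no rows with manager_id in {11}; recursion stops.
SUM(lev) = 0 + 1 + 1 + 1 + 2 + 2 + 2 + 2 + 3 = 14.

14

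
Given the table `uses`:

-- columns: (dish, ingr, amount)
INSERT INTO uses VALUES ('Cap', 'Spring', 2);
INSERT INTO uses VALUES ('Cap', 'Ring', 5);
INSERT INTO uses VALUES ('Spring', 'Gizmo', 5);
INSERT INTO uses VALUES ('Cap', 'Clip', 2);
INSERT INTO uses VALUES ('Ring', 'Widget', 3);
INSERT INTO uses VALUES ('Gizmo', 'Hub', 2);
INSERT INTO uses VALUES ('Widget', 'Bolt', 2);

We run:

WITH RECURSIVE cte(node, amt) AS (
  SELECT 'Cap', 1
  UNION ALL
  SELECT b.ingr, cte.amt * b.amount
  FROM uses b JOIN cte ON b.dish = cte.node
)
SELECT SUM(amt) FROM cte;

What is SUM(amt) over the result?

Base: (Cap, amt=1).
Iteration 1: components of {Cap} -> Clip = 1*2 = 2, Ring = 1*5 = 5, Spring = 1*2 = 2.
Iteration 2: components of {Clip,Ring,Spring} -> Gizmo = 2*5 = 10, Widget = 5*3 = 15.
Iteration 3: components of {Gizmo,Widget} -> Bolt = 15*2 = 30, Hub = 10*2 = 20.
Iteration 4: no further components; recursion stops.
SUM(amt) = 1 + 2 + 5 + 2 + 10 + 15 + 20 + 30 = 85.

85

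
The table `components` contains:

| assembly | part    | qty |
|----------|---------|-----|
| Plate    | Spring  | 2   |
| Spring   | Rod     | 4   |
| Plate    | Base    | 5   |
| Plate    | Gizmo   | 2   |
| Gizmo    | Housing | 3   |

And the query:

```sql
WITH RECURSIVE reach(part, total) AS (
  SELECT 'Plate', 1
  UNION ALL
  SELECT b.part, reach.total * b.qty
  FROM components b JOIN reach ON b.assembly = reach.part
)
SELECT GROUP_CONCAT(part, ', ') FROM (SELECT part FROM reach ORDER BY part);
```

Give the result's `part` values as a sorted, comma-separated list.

Base: (Plate, total=1).
Iteration 1: components of {Plate} -> Base = 1*5 = 5, Gizmo = 1*2 = 2, Spring = 1*2 = 2.
Iteration 2: components of {Base,Gizmo,Spring} -> Housing = 2*3 = 6, Rod = 2*4 = 8.
Iteration 3: no further components; recursion stops.

Base, Gizmo, Housing, Plate, Rod, Spring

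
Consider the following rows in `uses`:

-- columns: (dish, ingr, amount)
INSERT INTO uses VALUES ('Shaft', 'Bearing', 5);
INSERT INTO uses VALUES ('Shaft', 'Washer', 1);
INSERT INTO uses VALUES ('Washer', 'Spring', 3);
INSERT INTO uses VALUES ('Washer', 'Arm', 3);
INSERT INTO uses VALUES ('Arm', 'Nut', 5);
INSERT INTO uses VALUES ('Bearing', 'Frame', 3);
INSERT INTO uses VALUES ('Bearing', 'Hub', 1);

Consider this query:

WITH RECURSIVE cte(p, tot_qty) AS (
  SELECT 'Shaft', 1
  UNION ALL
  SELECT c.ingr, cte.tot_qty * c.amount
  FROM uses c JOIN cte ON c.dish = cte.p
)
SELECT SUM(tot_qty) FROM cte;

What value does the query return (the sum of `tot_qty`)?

Base: (Shaft, tot_qty=1).
Iteration 1: components of {Shaft} -> Bearing = 1*5 = 5, Washer = 1*1 = 1.
Iteration 2: components of {Bearing,Washer} -> Arm = 1*3 = 3, Frame = 5*3 = 15, Hub = 5*1 = 5, Spring = 1*3 = 3.
Iteration 3: components of {Arm,Frame,Hub,Spring} -> Nut = 3*5 = 15.
Iteration 4: no further components; recursion stops.
SUM(tot_qty) = 1 + 5 + 1 + 15 + 5 + 3 + 3 + 15 = 48.

48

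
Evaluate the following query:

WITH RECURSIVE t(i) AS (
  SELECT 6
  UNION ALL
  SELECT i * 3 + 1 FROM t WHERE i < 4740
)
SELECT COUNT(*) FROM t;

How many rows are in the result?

8

Base: i=6.
Iteration 1: 6 < 4740 holds -> i = 6 * 3 + 1 = 19.
Iteration 2: 19 < 4740 holds -> i = 19 * 3 + 1 = 58.
Iteration 3: 58 < 4740 holds -> i = 58 * 3 + 1 = 175.
Iteration 4: 175 < 4740 holds -> i = 175 * 3 + 1 = 526.
Iteration 5: 526 < 4740 holds -> i = 526 * 3 + 1 = 1579.
Iteration 6: 1579 < 4740 holds -> i = 1579 * 3 + 1 = 4738.
Iteration 7: 4738 < 4740 holds -> i = 4738 * 3 + 1 = 14215.
Iteration 8: 14215 < 4740 fails; recursion stops.
Total rows emitted: 8.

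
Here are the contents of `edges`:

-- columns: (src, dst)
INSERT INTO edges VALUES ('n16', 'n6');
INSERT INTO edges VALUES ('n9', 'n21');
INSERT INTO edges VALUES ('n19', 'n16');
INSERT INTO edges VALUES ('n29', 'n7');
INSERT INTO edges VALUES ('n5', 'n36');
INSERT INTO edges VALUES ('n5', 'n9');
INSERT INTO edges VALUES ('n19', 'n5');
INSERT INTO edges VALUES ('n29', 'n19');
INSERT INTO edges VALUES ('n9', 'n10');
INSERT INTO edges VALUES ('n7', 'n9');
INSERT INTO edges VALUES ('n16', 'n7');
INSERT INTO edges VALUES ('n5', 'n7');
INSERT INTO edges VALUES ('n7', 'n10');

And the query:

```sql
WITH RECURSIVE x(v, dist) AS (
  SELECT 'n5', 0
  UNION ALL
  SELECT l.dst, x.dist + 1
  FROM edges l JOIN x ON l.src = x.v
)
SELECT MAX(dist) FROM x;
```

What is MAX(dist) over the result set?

3

Base: (n5, dist=0).
Iteration 1: edges from {n5} -> (n36, dist=1), (n7, dist=1), (n9, dist=1).
Iteration 2: edges from {n36,n7,n9} -> (n10, dist=2) x2, (n21, dist=2), (n9, dist=2). [UNION ALL keeps all 4 new rows, including repeats]
Iteration 3: edges from {n10,n21,n9} -> (n10, dist=3), (n21, dist=3).
Iteration 4: no outgoing edges from {n10,n21}; recursion stops.
dist values: 0, 1, 1, 1, 2, 2, 2, 2, 3, 3; the maximum is 3.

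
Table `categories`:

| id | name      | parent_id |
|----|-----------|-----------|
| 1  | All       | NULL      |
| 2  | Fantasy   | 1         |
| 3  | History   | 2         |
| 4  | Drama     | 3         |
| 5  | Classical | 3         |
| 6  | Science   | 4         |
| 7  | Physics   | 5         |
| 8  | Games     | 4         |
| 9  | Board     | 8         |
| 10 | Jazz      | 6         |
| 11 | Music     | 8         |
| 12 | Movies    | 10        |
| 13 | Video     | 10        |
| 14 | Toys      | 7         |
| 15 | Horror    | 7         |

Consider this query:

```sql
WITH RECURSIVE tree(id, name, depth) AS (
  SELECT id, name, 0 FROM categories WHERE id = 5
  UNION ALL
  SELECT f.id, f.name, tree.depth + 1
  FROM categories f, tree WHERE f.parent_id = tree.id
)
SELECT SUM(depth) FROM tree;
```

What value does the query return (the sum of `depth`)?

Base: id=5 (Classical) at depth 0.
Iteration 1: rows with parent_id in {5} -> Physics (id 7, depth 1).
Iteration 2: rows with parent_id in {7} -> Toys (id 14, depth 2), Horror (id 15, depth 2).
Iteration 3: no rows with parent_id in {14,15}; recursion stops.
SUM(depth) = 0 + 1 + 2 + 2 = 5.

5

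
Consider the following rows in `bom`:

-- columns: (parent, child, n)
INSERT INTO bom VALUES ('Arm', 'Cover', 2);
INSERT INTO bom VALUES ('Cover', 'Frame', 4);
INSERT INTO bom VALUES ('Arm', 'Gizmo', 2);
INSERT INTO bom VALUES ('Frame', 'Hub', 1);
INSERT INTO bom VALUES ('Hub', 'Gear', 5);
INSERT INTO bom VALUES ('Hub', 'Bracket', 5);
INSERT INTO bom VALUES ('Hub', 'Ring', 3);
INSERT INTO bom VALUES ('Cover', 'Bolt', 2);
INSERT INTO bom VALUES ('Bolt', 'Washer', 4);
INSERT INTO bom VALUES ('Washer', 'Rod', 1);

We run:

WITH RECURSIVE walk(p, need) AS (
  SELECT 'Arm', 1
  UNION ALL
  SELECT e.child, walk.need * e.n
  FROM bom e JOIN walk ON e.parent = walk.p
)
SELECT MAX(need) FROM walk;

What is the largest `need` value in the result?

40

Base: (Arm, need=1).
Iteration 1: components of {Arm} -> Cover = 1*2 = 2, Gizmo = 1*2 = 2.
Iteration 2: components of {Cover,Gizmo} -> Bolt = 2*2 = 4, Frame = 2*4 = 8.
Iteration 3: components of {Bolt,Frame} -> Hub = 8*1 = 8, Washer = 4*4 = 16.
Iteration 4: components of {Hub,Washer} -> Bracket = 8*5 = 40, Gear = 8*5 = 40, Ring = 8*3 = 24, Rod = 16*1 = 16.
Iteration 5: no further components; recursion stops.
need values: 1, 2, 2, 8, 4, 8, 16, 40, 40, 24, 16; the maximum is 40.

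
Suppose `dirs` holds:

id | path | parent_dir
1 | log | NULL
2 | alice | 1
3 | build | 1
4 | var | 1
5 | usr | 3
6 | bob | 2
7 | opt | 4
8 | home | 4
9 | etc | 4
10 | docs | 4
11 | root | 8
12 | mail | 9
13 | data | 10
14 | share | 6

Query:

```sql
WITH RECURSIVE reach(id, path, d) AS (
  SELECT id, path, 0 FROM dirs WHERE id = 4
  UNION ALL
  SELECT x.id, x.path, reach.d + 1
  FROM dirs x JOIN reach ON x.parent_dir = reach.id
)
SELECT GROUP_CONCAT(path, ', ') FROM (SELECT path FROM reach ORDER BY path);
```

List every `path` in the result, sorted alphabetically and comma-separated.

Base: id=4 (var) at d 0.
Iteration 1: rows with parent_dir in {4} -> opt (id 7, d 1), home (id 8, d 1), etc (id 9, d 1), docs (id 10, d 1).
Iteration 2: rows with parent_dir in {7,8,9,10} -> root (id 11, d 2), mail (id 12, d 2), data (id 13, d 2).
Iteration 3: no rows with parent_dir in {11,12,13}; recursion stops.

data, docs, etc, home, mail, opt, root, var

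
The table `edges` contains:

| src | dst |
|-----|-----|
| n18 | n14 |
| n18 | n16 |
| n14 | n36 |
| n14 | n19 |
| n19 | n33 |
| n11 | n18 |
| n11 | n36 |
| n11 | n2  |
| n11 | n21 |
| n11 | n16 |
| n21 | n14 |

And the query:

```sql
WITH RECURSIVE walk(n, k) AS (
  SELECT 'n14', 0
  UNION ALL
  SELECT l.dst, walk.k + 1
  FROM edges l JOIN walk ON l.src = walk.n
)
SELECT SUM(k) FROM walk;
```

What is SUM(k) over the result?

4

Base: (n14, k=0).
Iteration 1: edges from {n14} -> (n19, k=1), (n36, k=1).
Iteration 2: edges from {n19,n36} -> (n33, k=2).
Iteration 3: no outgoing edges from {n33}; recursion stops.
SUM(k) = 0 + 1 + 1 + 2 = 4.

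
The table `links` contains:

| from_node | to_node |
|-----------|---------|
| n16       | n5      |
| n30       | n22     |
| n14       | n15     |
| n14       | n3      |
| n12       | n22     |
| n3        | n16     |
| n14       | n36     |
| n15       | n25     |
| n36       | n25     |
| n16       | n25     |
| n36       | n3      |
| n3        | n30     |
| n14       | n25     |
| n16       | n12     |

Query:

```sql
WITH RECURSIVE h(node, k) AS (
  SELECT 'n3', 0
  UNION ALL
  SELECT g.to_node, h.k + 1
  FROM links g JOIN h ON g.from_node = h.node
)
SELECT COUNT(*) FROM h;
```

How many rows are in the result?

8

Base: (n3, k=0).
Iteration 1: edges from {n3} -> (n16, k=1), (n30, k=1).
Iteration 2: edges from {n16,n30} -> (n12, k=2), (n22, k=2), (n25, k=2), (n5, k=2).
Iteration 3: edges from {n12,n22,n25,n5} -> (n22, k=3).
Iteration 4: no outgoing edges from {n22}; recursion stops.
Total rows emitted: 8.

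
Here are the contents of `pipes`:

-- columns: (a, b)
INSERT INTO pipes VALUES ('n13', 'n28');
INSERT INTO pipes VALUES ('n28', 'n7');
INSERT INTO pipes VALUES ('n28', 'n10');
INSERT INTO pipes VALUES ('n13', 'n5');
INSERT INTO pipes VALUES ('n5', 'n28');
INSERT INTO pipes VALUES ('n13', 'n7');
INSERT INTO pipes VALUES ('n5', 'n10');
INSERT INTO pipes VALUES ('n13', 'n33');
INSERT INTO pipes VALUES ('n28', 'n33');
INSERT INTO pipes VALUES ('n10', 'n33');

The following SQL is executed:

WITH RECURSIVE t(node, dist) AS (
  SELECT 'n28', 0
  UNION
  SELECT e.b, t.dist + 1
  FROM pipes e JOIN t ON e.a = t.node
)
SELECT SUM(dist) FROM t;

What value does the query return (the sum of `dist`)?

5

Base: (n28, dist=0).
Iteration 1: edges from {n28} -> (n10, dist=1), (n33, dist=1), (n7, dist=1).
Iteration 2: edges from {n10,n33,n7} -> (n33, dist=2).
Iteration 3: no outgoing edges from {n33}; recursion stops.
SUM(dist) = 0 + 1 + 1 + 1 + 2 = 5.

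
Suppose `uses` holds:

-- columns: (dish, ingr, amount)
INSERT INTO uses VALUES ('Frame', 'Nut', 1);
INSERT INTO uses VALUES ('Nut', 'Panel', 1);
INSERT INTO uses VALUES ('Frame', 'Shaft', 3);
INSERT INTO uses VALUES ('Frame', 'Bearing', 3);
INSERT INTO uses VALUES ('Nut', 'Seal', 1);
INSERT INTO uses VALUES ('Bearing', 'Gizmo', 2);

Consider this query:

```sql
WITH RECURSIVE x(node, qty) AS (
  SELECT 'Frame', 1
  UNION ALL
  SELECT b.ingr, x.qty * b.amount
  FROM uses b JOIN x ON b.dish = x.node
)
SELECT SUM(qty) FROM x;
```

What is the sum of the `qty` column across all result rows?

Base: (Frame, qty=1).
Iteration 1: components of {Frame} -> Bearing = 1*3 = 3, Nut = 1*1 = 1, Shaft = 1*3 = 3.
Iteration 2: components of {Bearing,Nut,Shaft} -> Gizmo = 3*2 = 6, Panel = 1*1 = 1, Seal = 1*1 = 1.
Iteration 3: no further components; recursion stops.
SUM(qty) = 1 + 1 + 3 + 3 + 1 + 1 + 6 = 16.

16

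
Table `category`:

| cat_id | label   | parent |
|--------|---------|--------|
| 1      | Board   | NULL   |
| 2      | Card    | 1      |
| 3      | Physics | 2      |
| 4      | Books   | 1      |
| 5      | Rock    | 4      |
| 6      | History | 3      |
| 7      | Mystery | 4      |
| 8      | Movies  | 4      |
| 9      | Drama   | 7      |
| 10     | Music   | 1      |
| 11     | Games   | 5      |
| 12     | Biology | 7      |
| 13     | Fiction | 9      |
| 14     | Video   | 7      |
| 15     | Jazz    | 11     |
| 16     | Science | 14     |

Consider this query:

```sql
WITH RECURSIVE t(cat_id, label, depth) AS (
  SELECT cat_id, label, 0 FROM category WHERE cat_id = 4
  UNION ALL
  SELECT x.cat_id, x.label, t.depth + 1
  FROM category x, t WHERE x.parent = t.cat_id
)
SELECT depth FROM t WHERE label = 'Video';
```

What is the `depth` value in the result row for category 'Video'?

2

Base: cat_id=4 (Books) at depth 0.
Iteration 1: rows with parent in {4} -> Rock (id 5, depth 1), Mystery (id 7, depth 1), Movies (id 8, depth 1).
Iteration 2: rows with parent in {5,7,8} -> Drama (id 9, depth 2), Games (id 11, depth 2), Biology (id 12, depth 2), Video (id 14, depth 2).
Iteration 3: rows with parent in {9,11,12,14} -> Fiction (id 13, depth 3), Jazz (id 15, depth 3), Science (id 16, depth 3).
Iteration 4: no rows with parent in {13,15,16}; recursion stops.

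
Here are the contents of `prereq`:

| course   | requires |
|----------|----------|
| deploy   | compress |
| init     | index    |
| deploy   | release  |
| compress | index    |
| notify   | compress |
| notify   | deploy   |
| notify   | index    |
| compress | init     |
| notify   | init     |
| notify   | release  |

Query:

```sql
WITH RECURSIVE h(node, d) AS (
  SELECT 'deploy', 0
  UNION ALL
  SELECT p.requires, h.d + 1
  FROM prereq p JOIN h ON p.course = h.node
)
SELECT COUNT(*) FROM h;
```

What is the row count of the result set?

6

Base: (deploy, d=0).
Iteration 1: edges from {deploy} -> (compress, d=1), (release, d=1).
Iteration 2: edges from {compress,release} -> (index, d=2), (init, d=2).
Iteration 3: edges from {index,init} -> (index, d=3).
Iteration 4: no outgoing edges from {index}; recursion stops.
Total rows emitted: 6.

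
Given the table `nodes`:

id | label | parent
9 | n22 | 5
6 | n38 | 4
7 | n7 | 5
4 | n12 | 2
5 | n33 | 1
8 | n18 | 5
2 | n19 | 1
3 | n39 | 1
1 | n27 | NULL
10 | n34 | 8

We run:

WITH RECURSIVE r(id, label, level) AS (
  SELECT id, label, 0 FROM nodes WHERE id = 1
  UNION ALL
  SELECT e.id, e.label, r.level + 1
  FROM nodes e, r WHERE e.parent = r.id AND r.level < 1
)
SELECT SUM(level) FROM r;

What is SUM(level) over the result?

Base: id=1 (n27) at level 0.
Iteration 1: rows with parent in {1} -> n19 (id 2, level 1), n39 (id 3, level 1), n33 (id 5, level 1).
Iteration 2: level < 1 fails for all current rows; recursion stops.
SUM(level) = 0 + 1 + 1 + 1 = 3.

3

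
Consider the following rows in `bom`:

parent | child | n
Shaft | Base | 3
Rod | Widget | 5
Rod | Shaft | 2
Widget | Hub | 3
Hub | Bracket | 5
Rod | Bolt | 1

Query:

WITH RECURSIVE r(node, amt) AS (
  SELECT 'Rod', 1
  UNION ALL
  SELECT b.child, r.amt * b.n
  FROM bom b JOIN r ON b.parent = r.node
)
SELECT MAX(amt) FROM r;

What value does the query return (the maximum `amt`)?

Base: (Rod, amt=1).
Iteration 1: components of {Rod} -> Bolt = 1*1 = 1, Shaft = 1*2 = 2, Widget = 1*5 = 5.
Iteration 2: components of {Bolt,Shaft,Widget} -> Base = 2*3 = 6, Hub = 5*3 = 15.
Iteration 3: components of {Base,Hub} -> Bracket = 15*5 = 75.
Iteration 4: no further components; recursion stops.
amt values: 1, 5, 2, 1, 15, 6, 75; the maximum is 75.

75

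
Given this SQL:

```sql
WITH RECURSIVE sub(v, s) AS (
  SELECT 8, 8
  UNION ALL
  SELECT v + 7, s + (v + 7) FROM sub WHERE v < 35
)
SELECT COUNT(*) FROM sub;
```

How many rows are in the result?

5

Base: v=8, s=8.
Iteration 1: 8 < 35 holds -> v = 8 + 7 = 15, s = 8 + 15 = 23.
Iteration 2: 15 < 35 holds -> v = 15 + 7 = 22, s = 23 + 22 = 45.
Iteration 3: 22 < 35 holds -> v = 22 + 7 = 29, s = 45 + 29 = 74.
Iteration 4: 29 < 35 holds -> v = 29 + 7 = 36, s = 74 + 36 = 110.
Iteration 5: 36 < 35 fails; recursion stops.
Total rows emitted: 5.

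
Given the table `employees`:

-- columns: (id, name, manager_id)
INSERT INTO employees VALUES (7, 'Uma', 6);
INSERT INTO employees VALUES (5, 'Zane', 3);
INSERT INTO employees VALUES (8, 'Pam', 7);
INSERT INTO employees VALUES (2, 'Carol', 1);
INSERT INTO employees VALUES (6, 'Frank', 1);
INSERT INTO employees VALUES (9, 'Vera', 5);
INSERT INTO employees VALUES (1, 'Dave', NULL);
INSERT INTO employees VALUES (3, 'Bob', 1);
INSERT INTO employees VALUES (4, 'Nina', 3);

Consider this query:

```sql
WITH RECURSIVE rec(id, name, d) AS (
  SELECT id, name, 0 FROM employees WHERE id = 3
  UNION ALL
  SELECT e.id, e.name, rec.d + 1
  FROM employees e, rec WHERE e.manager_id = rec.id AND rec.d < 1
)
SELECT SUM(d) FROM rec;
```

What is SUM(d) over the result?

2

Base: id=3 (Bob) at d 0.
Iteration 1: rows with manager_id in {3} -> Nina (id 4, d 1), Zane (id 5, d 1).
Iteration 2: d < 1 fails for all current rows; recursion stops.
SUM(d) = 0 + 1 + 1 = 2.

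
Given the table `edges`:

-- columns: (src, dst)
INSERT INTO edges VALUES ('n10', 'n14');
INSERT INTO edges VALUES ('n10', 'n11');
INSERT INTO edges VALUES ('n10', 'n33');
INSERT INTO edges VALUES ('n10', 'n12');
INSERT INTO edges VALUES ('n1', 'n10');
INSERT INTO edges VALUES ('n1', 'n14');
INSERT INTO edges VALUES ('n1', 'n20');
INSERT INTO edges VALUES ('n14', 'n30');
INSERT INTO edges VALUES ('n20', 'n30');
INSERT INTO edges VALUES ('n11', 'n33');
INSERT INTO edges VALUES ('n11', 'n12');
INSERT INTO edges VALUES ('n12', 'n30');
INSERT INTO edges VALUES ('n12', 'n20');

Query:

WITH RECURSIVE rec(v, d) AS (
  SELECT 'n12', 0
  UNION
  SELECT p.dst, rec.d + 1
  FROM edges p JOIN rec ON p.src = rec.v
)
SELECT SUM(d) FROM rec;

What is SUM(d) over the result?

4

Base: (n12, d=0).
Iteration 1: edges from {n12} -> (n20, d=1), (n30, d=1).
Iteration 2: edges from {n20,n30} -> (n30, d=2).
Iteration 3: no outgoing edges from {n30}; recursion stops.
SUM(d) = 0 + 1 + 1 + 2 = 4.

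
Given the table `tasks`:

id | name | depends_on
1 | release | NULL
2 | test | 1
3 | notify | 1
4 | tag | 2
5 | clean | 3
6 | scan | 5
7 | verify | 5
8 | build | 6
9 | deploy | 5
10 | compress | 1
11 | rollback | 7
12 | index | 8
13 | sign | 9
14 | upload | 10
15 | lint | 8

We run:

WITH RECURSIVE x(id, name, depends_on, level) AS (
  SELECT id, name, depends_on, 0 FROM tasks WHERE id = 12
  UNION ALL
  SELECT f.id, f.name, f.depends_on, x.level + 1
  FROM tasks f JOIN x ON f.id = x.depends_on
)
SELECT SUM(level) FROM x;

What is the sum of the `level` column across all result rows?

15

Base: id=12 (index), depends_on=8, level 0.
Iteration 1: join on id=8 -> build (id 8, depends_on=6, level 1).
Iteration 2: join on id=6 -> scan (id 6, depends_on=5, level 2).
Iteration 3: join on id=5 -> clean (id 5, depends_on=3, level 3).
Iteration 4: join on id=3 -> notify (id 3, depends_on=1, level 4).
Iteration 5: join on id=1 -> release (id 1, depends_on=NULL, level 5).
Iteration 6: depends_on is NULL; no match; recursion stops.
SUM(level) = 0 + 1 + 2 + 3 + 4 + 5 = 15.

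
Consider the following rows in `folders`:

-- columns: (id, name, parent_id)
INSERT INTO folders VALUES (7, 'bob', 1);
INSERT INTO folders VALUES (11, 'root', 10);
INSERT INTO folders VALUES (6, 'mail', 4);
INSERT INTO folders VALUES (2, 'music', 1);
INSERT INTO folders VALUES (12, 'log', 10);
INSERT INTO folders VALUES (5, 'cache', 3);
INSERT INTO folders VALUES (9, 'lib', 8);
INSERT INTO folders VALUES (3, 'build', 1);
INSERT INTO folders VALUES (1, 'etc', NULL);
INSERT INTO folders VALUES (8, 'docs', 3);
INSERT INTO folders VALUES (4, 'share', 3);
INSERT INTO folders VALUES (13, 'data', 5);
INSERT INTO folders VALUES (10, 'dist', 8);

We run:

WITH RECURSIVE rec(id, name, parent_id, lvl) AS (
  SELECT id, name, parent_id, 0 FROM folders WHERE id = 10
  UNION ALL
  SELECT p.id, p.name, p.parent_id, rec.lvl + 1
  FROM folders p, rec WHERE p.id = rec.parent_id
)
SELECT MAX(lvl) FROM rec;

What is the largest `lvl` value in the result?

3

Base: id=10 (dist), parent_id=8, lvl 0.
Iteration 1: join on id=8 -> docs (id 8, parent_id=3, lvl 1).
Iteration 2: join on id=3 -> build (id 3, parent_id=1, lvl 2).
Iteration 3: join on id=1 -> etc (id 1, parent_id=NULL, lvl 3).
Iteration 4: parent_id is NULL; no match; recursion stops.
lvl values: 0, 1, 2, 3; the maximum is 3.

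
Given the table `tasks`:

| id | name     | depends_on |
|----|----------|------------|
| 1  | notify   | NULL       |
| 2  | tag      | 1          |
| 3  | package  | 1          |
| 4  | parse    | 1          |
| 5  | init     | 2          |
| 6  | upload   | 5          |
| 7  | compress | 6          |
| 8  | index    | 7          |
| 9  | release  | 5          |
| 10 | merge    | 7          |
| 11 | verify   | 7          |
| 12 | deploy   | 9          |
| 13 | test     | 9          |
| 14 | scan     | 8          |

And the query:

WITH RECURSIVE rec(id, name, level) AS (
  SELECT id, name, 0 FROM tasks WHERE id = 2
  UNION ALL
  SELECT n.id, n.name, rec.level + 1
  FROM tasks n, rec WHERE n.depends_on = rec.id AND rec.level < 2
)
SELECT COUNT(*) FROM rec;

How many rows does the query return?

4

Base: id=2 (tag) at level 0.
Iteration 1: rows with depends_on in {2} -> init (id 5, level 1).
Iteration 2: rows with depends_on in {5} -> upload (id 6, level 2), release (id 9, level 2).
Iteration 3: level < 2 fails for all current rows; recursion stops.
Total rows emitted: 4.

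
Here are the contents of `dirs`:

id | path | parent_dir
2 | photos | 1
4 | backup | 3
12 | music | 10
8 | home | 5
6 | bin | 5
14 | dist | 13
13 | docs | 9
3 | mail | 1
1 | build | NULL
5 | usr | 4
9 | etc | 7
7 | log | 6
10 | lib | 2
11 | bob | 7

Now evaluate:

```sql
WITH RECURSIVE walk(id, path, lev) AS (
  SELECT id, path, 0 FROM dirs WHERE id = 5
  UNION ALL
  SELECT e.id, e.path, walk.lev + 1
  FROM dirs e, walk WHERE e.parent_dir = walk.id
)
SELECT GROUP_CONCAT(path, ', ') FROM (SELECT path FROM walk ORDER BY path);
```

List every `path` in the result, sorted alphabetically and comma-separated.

bin, bob, dist, docs, etc, home, log, usr

Base: id=5 (usr) at lev 0.
Iteration 1: rows with parent_dir in {5} -> bin (id 6, lev 1), home (id 8, lev 1).
Iteration 2: rows with parent_dir in {6,8} -> log (id 7, lev 2).
Iteration 3: rows with parent_dir in {7} -> etc (id 9, lev 3), bob (id 11, lev 3).
Iteration 4: rows with parent_dir in {9,11} -> docs (id 13, lev 4).
Iteration 5: rows with parent_dir in {13} -> dist (id 14, lev 5).
Iteration 6: no rows with parent_dir in {14}; recursion stops.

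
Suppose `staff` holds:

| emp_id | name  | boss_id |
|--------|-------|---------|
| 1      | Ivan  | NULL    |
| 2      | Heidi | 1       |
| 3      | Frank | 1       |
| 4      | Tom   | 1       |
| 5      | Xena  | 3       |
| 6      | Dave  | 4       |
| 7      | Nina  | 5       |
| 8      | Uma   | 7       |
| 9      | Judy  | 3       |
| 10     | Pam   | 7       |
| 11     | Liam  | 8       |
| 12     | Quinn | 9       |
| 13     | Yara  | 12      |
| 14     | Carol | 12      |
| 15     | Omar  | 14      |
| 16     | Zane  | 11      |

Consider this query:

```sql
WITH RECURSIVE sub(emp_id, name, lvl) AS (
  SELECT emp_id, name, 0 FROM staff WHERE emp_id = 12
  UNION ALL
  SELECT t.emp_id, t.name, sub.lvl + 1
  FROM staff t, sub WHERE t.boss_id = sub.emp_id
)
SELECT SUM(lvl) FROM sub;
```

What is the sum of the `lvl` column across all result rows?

Base: emp_id=12 (Quinn) at lvl 0.
Iteration 1: rows with boss_id in {12} -> Yara (id 13, lvl 1), Carol (id 14, lvl 1).
Iteration 2: rows with boss_id in {13,14} -> Omar (id 15, lvl 2).
Iteration 3: no rows with boss_id in {15}; recursion stops.
SUM(lvl) = 0 + 1 + 1 + 2 = 4.

4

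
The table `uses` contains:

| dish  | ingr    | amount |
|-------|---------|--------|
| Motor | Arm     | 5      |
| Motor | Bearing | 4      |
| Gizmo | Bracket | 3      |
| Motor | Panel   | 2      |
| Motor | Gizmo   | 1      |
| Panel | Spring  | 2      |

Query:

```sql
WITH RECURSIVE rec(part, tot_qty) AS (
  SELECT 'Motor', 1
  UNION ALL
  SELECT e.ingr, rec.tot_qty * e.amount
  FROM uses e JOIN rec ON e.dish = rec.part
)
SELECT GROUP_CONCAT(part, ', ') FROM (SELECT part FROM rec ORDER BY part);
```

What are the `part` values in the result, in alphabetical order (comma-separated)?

Base: (Motor, tot_qty=1).
Iteration 1: components of {Motor} -> Arm = 1*5 = 5, Bearing = 1*4 = 4, Gizmo = 1*1 = 1, Panel = 1*2 = 2.
Iteration 2: components of {Arm,Bearing,Gizmo,Panel} -> Bracket = 1*3 = 3, Spring = 2*2 = 4.
Iteration 3: no further components; recursion stops.

Arm, Bearing, Bracket, Gizmo, Motor, Panel, Spring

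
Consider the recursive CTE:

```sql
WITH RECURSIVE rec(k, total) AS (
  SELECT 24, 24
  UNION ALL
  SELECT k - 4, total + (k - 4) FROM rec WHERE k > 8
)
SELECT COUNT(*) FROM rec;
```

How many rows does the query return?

5

Base: k=24, total=24.
Iteration 1: 24 > 8 holds -> k = 24 - 4 = 20, total = 24 + 20 = 44.
Iteration 2: 20 > 8 holds -> k = 20 - 4 = 16, total = 44 + 16 = 60.
Iteration 3: 16 > 8 holds -> k = 16 - 4 = 12, total = 60 + 12 = 72.
Iteration 4: 12 > 8 holds -> k = 12 - 4 = 8, total = 72 + 8 = 80.
Iteration 5: 8 > 8 fails; recursion stops.
Total rows emitted: 5.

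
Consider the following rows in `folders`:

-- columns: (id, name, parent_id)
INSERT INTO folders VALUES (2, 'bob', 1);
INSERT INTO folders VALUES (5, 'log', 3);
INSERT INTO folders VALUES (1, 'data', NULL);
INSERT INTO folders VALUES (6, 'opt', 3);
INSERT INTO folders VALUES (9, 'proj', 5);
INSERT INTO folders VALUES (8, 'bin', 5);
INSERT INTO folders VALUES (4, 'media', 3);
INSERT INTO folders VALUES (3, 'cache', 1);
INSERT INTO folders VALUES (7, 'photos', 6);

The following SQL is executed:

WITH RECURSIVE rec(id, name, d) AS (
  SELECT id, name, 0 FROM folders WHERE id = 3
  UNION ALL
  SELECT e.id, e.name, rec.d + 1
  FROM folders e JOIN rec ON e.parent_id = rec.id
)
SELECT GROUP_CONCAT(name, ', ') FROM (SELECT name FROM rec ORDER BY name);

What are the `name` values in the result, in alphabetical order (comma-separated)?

bin, cache, log, media, opt, photos, proj

Base: id=3 (cache) at d 0.
Iteration 1: rows with parent_id in {3} -> media (id 4, d 1), log (id 5, d 1), opt (id 6, d 1).
Iteration 2: rows with parent_id in {4,5,6} -> photos (id 7, d 2), bin (id 8, d 2), proj (id 9, d 2).
Iteration 3: no rows with parent_id in {7,8,9}; recursion stops.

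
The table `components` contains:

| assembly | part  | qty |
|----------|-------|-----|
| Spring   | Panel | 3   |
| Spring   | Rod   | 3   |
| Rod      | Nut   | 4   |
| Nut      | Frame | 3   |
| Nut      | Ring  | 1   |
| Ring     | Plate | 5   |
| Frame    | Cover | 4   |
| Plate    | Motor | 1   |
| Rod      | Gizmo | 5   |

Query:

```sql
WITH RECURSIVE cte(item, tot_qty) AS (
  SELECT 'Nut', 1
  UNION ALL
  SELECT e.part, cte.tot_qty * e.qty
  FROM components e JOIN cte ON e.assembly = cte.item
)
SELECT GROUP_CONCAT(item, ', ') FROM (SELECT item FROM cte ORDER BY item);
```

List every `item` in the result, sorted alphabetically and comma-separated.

Base: (Nut, tot_qty=1).
Iteration 1: components of {Nut} -> Frame = 1*3 = 3, Ring = 1*1 = 1.
Iteration 2: components of {Frame,Ring} -> Cover = 3*4 = 12, Plate = 1*5 = 5.
Iteration 3: components of {Cover,Plate} -> Motor = 5*1 = 5.
Iteration 4: no further components; recursion stops.

Cover, Frame, Motor, Nut, Plate, Ring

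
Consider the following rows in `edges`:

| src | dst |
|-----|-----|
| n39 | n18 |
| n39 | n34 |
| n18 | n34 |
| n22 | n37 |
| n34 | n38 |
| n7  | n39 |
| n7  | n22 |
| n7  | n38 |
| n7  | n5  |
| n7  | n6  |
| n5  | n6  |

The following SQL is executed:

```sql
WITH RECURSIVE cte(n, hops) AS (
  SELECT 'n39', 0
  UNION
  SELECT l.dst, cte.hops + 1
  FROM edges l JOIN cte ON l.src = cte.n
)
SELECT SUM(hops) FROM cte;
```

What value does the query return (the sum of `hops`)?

9

Base: (n39, hops=0).
Iteration 1: edges from {n39} -> (n18, hops=1), (n34, hops=1).
Iteration 2: edges from {n18,n34} -> (n34, hops=2), (n38, hops=2).
Iteration 3: edges from {n34,n38} -> (n38, hops=3).
Iteration 4: no outgoing edges from {n38}; recursion stops.
SUM(hops) = 0 + 1 + 1 + 2 + 2 + 3 = 9.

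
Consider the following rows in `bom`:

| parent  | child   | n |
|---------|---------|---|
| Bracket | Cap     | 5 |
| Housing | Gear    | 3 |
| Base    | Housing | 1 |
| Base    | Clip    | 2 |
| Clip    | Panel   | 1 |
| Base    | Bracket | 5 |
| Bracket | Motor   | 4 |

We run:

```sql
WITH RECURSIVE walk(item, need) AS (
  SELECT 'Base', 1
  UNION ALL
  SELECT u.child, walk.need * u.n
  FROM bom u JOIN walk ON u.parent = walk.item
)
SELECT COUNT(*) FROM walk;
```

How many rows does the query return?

Base: (Base, need=1).
Iteration 1: components of {Base} -> Bracket = 1*5 = 5, Clip = 1*2 = 2, Housing = 1*1 = 1.
Iteration 2: components of {Bracket,Clip,Housing} -> Cap = 5*5 = 25, Gear = 1*3 = 3, Motor = 5*4 = 20, Panel = 2*1 = 2.
Iteration 3: no further components; recursion stops.
Total rows emitted: 8.

8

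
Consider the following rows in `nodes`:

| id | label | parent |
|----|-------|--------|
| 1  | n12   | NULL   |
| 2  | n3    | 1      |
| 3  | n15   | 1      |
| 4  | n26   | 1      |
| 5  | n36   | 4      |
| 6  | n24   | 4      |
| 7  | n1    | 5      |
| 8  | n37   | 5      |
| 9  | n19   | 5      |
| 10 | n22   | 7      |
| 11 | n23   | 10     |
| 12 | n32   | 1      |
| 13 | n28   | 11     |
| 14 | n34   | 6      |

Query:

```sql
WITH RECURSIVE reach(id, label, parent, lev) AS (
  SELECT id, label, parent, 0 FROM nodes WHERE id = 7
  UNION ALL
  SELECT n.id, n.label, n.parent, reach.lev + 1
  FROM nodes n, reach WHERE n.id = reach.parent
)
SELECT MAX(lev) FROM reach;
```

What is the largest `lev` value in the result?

3

Base: id=7 (n1), parent=5, lev 0.
Iteration 1: join on id=5 -> n36 (id 5, parent=4, lev 1).
Iteration 2: join on id=4 -> n26 (id 4, parent=1, lev 2).
Iteration 3: join on id=1 -> n12 (id 1, parent=NULL, lev 3).
Iteration 4: parent is NULL; no match; recursion stops.
lev values: 0, 1, 2, 3; the maximum is 3.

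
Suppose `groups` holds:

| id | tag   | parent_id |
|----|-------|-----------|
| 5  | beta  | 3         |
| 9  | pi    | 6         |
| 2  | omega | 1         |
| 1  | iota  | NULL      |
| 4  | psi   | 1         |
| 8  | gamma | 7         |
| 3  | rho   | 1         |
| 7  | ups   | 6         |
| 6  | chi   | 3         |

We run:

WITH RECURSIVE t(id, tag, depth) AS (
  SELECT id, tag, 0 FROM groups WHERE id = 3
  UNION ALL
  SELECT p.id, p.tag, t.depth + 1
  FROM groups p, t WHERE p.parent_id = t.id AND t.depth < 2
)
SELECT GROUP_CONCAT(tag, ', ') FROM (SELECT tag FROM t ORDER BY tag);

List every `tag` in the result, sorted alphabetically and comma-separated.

Base: id=3 (rho) at depth 0.
Iteration 1: rows with parent_id in {3} -> beta (id 5, depth 1), chi (id 6, depth 1).
Iteration 2: rows with parent_id in {5,6} -> ups (id 7, depth 2), pi (id 9, depth 2).
Iteration 3: depth < 2 fails for all current rows; recursion stops.

beta, chi, pi, rho, ups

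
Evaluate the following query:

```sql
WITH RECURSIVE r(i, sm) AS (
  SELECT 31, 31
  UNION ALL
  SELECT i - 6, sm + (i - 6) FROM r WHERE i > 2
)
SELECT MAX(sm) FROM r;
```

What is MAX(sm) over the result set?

Base: i=31, sm=31.
Iteration 1: 31 > 2 holds -> i = 31 - 6 = 25, sm = 31 + 25 = 56.
Iteration 2: 25 > 2 holds -> i = 25 - 6 = 19, sm = 56 + 19 = 75.
Iteration 3: 19 > 2 holds -> i = 19 - 6 = 13, sm = 75 + 13 = 88.
Iteration 4: 13 > 2 holds -> i = 13 - 6 = 7, sm = 88 + 7 = 95.
Iteration 5: 7 > 2 holds -> i = 7 - 6 = 1, sm = 95 + 1 = 96.
Iteration 6: 1 > 2 fails; recursion stops.
sm values: 31, 56, 75, 88, 95, 96; the maximum is 96.

96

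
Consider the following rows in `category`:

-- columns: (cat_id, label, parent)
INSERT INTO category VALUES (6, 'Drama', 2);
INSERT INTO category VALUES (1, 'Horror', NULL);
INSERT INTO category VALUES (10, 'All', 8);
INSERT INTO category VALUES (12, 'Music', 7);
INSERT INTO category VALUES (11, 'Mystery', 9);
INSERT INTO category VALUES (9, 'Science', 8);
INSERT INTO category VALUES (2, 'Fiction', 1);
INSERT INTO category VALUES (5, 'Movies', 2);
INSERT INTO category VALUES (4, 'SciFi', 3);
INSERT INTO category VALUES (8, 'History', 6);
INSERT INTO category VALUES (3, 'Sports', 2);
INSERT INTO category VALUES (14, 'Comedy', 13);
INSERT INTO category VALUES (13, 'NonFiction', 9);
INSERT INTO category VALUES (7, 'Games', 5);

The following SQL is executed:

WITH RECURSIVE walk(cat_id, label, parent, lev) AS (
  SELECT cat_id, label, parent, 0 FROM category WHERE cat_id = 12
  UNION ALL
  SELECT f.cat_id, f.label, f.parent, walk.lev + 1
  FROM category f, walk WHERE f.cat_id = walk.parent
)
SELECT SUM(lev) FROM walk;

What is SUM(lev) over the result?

Base: cat_id=12 (Music), parent=7, lev 0.
Iteration 1: join on cat_id=7 -> Games (id 7, parent=5, lev 1).
Iteration 2: join on cat_id=5 -> Movies (id 5, parent=2, lev 2).
Iteration 3: join on cat_id=2 -> Fiction (id 2, parent=1, lev 3).
Iteration 4: join on cat_id=1 -> Horror (id 1, parent=NULL, lev 4).
Iteration 5: parent is NULL; no match; recursion stops.
SUM(lev) = 0 + 1 + 2 + 3 + 4 = 10.

10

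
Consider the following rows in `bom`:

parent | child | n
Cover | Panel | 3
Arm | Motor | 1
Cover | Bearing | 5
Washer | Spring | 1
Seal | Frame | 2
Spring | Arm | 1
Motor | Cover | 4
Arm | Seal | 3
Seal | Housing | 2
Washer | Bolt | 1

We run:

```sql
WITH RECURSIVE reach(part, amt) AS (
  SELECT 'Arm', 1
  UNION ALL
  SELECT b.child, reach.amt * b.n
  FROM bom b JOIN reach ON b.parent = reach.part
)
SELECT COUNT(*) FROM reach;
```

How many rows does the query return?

8

Base: (Arm, amt=1).
Iteration 1: components of {Arm} -> Motor = 1*1 = 1, Seal = 1*3 = 3.
Iteration 2: components of {Motor,Seal} -> Cover = 1*4 = 4, Frame = 3*2 = 6, Housing = 3*2 = 6.
Iteration 3: components of {Cover,Frame,Housing} -> Bearing = 4*5 = 20, Panel = 4*3 = 12.
Iteration 4: no further components; recursion stops.
Total rows emitted: 8.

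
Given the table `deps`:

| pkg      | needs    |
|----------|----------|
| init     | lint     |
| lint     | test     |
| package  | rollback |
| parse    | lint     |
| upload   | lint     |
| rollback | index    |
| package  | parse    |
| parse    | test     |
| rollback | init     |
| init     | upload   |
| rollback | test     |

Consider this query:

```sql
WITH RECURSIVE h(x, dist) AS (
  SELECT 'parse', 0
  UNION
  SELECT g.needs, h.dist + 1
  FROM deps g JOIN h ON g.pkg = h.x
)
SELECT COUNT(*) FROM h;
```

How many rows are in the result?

4

Base: (parse, dist=0).
Iteration 1: edges from {parse} -> (lint, dist=1), (test, dist=1).
Iteration 2: edges from {lint,test} -> (test, dist=2).
Iteration 3: no outgoing edges from {test}; recursion stops.
Total rows emitted: 4.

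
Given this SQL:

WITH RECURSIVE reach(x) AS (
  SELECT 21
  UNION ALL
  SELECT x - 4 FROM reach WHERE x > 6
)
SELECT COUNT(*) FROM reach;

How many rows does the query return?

Base: x=21.
Iteration 1: 21 > 6 holds -> x = 21 - 4 = 17.
Iteration 2: 17 > 6 holds -> x = 17 - 4 = 13.
Iteration 3: 13 > 6 holds -> x = 13 - 4 = 9.
Iteration 4: 9 > 6 holds -> x = 9 - 4 = 5.
Iteration 5: 5 > 6 fails; recursion stops.
Total rows emitted: 5.

5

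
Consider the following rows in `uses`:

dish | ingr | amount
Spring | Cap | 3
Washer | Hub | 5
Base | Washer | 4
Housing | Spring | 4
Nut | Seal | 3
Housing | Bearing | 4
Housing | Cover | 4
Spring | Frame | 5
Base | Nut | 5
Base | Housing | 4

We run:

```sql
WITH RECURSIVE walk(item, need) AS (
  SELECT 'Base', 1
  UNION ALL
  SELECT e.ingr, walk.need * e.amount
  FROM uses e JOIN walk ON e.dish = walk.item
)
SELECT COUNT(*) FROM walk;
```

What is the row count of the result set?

Base: (Base, need=1).
Iteration 1: components of {Base} -> Housing = 1*4 = 4, Nut = 1*5 = 5, Washer = 1*4 = 4.
Iteration 2: components of {Housing,Nut,Washer} -> Bearing = 4*4 = 16, Cover = 4*4 = 16, Hub = 4*5 = 20, Seal = 5*3 = 15, Spring = 4*4 = 16.
Iteration 3: components of {Bearing,Cover,Hub,Seal,Spring} -> Cap = 16*3 = 48, Frame = 16*5 = 80.
Iteration 4: no further components; recursion stops.
Total rows emitted: 11.

11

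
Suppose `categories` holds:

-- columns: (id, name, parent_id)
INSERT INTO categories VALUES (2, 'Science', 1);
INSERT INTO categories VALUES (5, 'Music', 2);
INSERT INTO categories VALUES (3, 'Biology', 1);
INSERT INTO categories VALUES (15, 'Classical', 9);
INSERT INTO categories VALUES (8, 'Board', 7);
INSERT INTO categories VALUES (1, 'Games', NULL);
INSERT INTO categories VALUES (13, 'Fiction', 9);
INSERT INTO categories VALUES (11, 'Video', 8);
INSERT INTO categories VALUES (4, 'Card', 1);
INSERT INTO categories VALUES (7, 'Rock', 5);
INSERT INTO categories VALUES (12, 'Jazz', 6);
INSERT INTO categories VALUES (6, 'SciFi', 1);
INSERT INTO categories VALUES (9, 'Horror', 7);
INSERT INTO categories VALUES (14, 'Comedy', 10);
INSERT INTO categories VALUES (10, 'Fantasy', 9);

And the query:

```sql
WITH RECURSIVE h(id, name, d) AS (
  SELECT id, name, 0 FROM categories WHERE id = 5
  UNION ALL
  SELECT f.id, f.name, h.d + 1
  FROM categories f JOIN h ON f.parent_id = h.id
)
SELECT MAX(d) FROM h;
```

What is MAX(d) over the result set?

Base: id=5 (Music) at d 0.
Iteration 1: rows with parent_id in {5} -> Rock (id 7, d 1).
Iteration 2: rows with parent_id in {7} -> Board (id 8, d 2), Horror (id 9, d 2).
Iteration 3: rows with parent_id in {8,9} -> Fantasy (id 10, d 3), Video (id 11, d 3), Fiction (id 13, d 3), Classical (id 15, d 3).
Iteration 4: rows with parent_id in {10,11,13,15} -> Comedy (id 14, d 4).
Iteration 5: no rows with parent_id in {14}; recursion stops.
d values: 0, 1, 2, 2, 3, 3, 3, 3, 4; the maximum is 4.

4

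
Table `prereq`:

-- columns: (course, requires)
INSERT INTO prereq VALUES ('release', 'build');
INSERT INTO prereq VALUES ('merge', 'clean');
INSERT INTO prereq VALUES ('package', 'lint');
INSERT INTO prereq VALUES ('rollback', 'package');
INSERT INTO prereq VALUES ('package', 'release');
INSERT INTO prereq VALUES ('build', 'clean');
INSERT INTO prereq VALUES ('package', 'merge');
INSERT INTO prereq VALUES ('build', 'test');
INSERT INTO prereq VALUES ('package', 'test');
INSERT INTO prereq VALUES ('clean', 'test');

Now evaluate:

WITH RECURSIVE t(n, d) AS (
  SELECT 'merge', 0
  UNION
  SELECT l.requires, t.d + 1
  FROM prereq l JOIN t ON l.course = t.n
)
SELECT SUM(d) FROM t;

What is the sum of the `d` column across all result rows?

Base: (merge, d=0).
Iteration 1: edges from {merge} -> (clean, d=1).
Iteration 2: edges from {clean} -> (test, d=2).
Iteration 3: no outgoing edges from {test}; recursion stops.
SUM(d) = 0 + 1 + 2 = 3.

3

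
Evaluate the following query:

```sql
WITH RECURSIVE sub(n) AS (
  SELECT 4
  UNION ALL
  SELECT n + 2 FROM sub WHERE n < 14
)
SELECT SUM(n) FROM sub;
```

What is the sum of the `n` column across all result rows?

Base: n=4.
Iteration 1: 4 < 14 holds -> n = 4 + 2 = 6.
Iteration 2: 6 < 14 holds -> n = 6 + 2 = 8.
Iteration 3: 8 < 14 holds -> n = 8 + 2 = 10.
Iteration 4: 10 < 14 holds -> n = 10 + 2 = 12.
Iteration 5: 12 < 14 holds -> n = 12 + 2 = 14.
Iteration 6: 14 < 14 fails; recursion stops.
SUM(n) = 4 + 6 + 8 + 10 + 12 + 14 = 54.

54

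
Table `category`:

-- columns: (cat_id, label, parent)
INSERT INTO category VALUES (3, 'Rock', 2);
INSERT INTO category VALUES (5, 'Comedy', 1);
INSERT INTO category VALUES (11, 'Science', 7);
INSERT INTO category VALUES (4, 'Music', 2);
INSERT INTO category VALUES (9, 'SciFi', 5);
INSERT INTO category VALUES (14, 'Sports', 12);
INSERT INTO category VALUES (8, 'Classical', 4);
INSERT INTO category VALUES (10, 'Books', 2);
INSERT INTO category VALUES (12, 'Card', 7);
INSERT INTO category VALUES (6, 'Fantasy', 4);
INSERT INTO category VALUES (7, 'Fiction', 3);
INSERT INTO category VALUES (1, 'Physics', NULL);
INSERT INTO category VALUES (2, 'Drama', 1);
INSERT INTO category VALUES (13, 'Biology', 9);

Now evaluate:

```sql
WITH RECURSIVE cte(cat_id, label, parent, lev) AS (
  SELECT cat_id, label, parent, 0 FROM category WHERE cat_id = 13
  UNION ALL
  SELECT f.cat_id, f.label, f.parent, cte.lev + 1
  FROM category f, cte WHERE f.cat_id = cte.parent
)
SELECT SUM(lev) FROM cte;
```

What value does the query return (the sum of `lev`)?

Base: cat_id=13 (Biology), parent=9, lev 0.
Iteration 1: join on cat_id=9 -> SciFi (id 9, parent=5, lev 1).
Iteration 2: join on cat_id=5 -> Comedy (id 5, parent=1, lev 2).
Iteration 3: join on cat_id=1 -> Physics (id 1, parent=NULL, lev 3).
Iteration 4: parent is NULL; no match; recursion stops.
SUM(lev) = 0 + 1 + 2 + 3 = 6.

6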